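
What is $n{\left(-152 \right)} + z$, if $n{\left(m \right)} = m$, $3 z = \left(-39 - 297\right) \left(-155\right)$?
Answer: $17208$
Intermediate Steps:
$z = 17360$ ($z = \frac{\left(-39 - 297\right) \left(-155\right)}{3} = \frac{\left(-336\right) \left(-155\right)}{3} = \frac{1}{3} \cdot 52080 = 17360$)
$n{\left(-152 \right)} + z = -152 + 17360 = 17208$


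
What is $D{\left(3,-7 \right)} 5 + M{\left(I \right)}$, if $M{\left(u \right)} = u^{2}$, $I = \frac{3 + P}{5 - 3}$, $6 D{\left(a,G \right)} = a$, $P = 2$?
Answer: $\frac{35}{4} \approx 8.75$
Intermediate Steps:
$D{\left(a,G \right)} = \frac{a}{6}$
$I = \frac{5}{2}$ ($I = \frac{3 + 2}{5 - 3} = \frac{5}{2} \approx 2.5$)
$D{\left(3,-7 \right)} 5 + M{\left(I \right)} = \frac{1}{6} \cdot 3 \cdot 5 + \left(\frac{5}{2}\right)^{2} = \frac{1}{2} \cdot 5 + \frac{25}{4} = \frac{5}{2} + \frac{25}{4} = \frac{35}{4}$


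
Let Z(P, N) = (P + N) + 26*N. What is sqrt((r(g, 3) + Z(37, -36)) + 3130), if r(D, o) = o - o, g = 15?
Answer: sqrt(2195) ≈ 46.851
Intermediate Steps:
r(D, o) = 0
Z(P, N) = P + 27*N (Z(P, N) = (N + P) + 26*N = P + 27*N)
sqrt((r(g, 3) + Z(37, -36)) + 3130) = sqrt((0 + (37 + 27*(-36))) + 3130) = sqrt((0 + (37 - 972)) + 3130) = sqrt((0 - 935) + 3130) = sqrt(-935 + 3130) = sqrt(2195)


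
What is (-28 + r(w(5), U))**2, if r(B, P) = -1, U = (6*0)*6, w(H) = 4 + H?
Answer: 841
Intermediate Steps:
U = 0 (U = 0*6 = 0)
(-28 + r(w(5), U))**2 = (-28 - 1)**2 = (-29)**2 = 841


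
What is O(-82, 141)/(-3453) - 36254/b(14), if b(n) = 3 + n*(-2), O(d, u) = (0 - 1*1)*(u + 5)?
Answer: 125188712/86325 ≈ 1450.2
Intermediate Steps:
O(d, u) = -5 - u (O(d, u) = (0 - 1)*(5 + u) = -(5 + u) = -5 - u)
b(n) = 3 - 2*n
O(-82, 141)/(-3453) - 36254/b(14) = (-5 - 1*141)/(-3453) - 36254/(3 - 2*14) = (-5 - 141)*(-1/3453) - 36254/(3 - 28) = -146*(-1/3453) - 36254/(-25) = 146/3453 - 36254*(-1/25) = 146/3453 + 36254/25 = 125188712/86325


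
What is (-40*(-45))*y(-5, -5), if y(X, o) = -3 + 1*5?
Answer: 3600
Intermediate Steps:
y(X, o) = 2 (y(X, o) = -3 + 5 = 2)
(-40*(-45))*y(-5, -5) = -40*(-45)*2 = 1800*2 = 3600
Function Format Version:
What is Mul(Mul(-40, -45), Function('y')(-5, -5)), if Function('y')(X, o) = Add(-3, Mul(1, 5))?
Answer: 3600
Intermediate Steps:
Function('y')(X, o) = 2 (Function('y')(X, o) = Add(-3, 5) = 2)
Mul(Mul(-40, -45), Function('y')(-5, -5)) = Mul(Mul(-40, -45), 2) = Mul(1800, 2) = 3600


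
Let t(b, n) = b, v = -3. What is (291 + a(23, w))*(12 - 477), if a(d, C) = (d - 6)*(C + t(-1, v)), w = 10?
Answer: -206460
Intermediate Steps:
a(d, C) = (-1 + C)*(-6 + d) (a(d, C) = (d - 6)*(C - 1) = (-6 + d)*(-1 + C) = (-1 + C)*(-6 + d))
(291 + a(23, w))*(12 - 477) = (291 + (6 - 1*23 - 6*10 + 10*23))*(12 - 477) = (291 + (6 - 23 - 60 + 230))*(-465) = (291 + 153)*(-465) = 444*(-465) = -206460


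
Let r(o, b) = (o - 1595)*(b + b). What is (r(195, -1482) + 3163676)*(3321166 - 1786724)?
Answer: 11221797851992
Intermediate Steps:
r(o, b) = 2*b*(-1595 + o) (r(o, b) = (-1595 + o)*(2*b) = 2*b*(-1595 + o))
(r(195, -1482) + 3163676)*(3321166 - 1786724) = (2*(-1482)*(-1595 + 195) + 3163676)*(3321166 - 1786724) = (2*(-1482)*(-1400) + 3163676)*1534442 = (4149600 + 3163676)*1534442 = 7313276*1534442 = 11221797851992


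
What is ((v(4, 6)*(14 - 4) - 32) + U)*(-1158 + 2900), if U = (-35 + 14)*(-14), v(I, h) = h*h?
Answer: 1083524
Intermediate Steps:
v(I, h) = h²
U = 294 (U = -21*(-14) = 294)
((v(4, 6)*(14 - 4) - 32) + U)*(-1158 + 2900) = ((6²*(14 - 4) - 32) + 294)*(-1158 + 2900) = ((36*10 - 32) + 294)*1742 = ((360 - 32) + 294)*1742 = (328 + 294)*1742 = 622*1742 = 1083524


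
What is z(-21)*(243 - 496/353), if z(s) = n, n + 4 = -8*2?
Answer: -1705660/353 ≈ -4831.9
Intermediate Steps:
n = -20 (n = -4 - 8*2 = -4 - 16 = -20)
z(s) = -20
z(-21)*(243 - 496/353) = -20*(243 - 496/353) = -20*85283/353 = -1705660/353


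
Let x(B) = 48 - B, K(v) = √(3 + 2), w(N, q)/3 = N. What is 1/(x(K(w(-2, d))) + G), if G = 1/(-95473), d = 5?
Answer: 437524403519/20955591317564 + 9115093729*√5/20955591317564 ≈ 0.021851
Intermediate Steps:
w(N, q) = 3*N
K(v) = √5
G = -1/95473 ≈ -1.0474e-5
1/(x(K(w(-2, d))) + G) = 1/((48 - √5) - 1/95473) = 1/(4582703/95473 - √5)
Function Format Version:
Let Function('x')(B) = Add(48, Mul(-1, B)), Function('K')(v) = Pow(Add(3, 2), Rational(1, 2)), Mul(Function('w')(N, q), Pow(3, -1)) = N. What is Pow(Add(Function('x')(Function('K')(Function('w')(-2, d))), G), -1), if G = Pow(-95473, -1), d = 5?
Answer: Add(Rational(437524403519, 20955591317564), Mul(Rational(9115093729, 20955591317564), Pow(5, Rational(1, 2)))) ≈ 0.021851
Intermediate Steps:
Function('w')(N, q) = Mul(3, N)
Function('K')(v) = Pow(5, Rational(1, 2))
G = Rational(-1, 95473) ≈ -1.0474e-5
Pow(Add(Function('x')(Function('K')(Function('w')(-2, d))), G), -1) = Pow(Add(Add(48, Mul(-1, Pow(5, Rational(1, 2)))), Rational(-1, 95473)), -1) = Pow(Add(Rational(4582703, 95473), Mul(-1, Pow(5, Rational(1, 2)))), -1)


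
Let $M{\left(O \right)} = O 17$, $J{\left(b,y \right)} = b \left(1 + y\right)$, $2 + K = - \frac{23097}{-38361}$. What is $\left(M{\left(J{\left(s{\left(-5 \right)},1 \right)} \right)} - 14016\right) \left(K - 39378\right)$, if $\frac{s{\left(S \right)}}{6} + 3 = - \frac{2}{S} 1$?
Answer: $\frac{1927567813908}{3365} \approx 5.7283 \cdot 10^{8}$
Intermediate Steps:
$K = - \frac{17875}{12787}$ ($K = -2 - \frac{23097}{-38361} = -2 - - \frac{7699}{12787} = -2 + \frac{7699}{12787} = - \frac{17875}{12787} \approx -1.3979$)
$s{\left(S \right)} = -18 - \frac{12}{S}$ ($s{\left(S \right)} = -18 + 6 - \frac{2}{S} 1 = -18 + 6 \left(- \frac{2}{S}\right) = -18 - \frac{12}{S}$)
$M{\left(O \right)} = 17 O$
$\left(M{\left(J{\left(s{\left(-5 \right)},1 \right)} \right)} - 14016\right) \left(K - 39378\right) = \left(17 \left(-18 - \frac{12}{-5}\right) \left(1 + 1\right) - 14016\right) \left(- \frac{17875}{12787} - 39378\right) = \left(17 \left(-18 - - \frac{12}{5}\right) 2 - 14016\right) \left(- \frac{503544361}{12787}\right) = \left(17 \left(-18 + \frac{12}{5}\right) 2 - 14016\right) \left(- \frac{503544361}{12787}\right) = \left(17 \left(\left(- \frac{78}{5}\right) 2\right) - 14016\right) \left(- \frac{503544361}{12787}\right) = \left(17 \left(- \frac{156}{5}\right) - 14016\right) \left(- \frac{503544361}{12787}\right) = \left(- \frac{2652}{5} - 14016\right) \left(- \frac{503544361}{12787}\right) = \left(- \frac{72732}{5}\right) \left(- \frac{503544361}{12787}\right) = \frac{1927567813908}{3365}$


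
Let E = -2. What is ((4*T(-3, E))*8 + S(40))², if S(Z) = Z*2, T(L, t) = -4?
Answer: 2304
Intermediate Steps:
S(Z) = 2*Z
((4*T(-3, E))*8 + S(40))² = ((4*(-4))*8 + 2*40)² = (-16*8 + 80)² = (-128 + 80)² = (-48)² = 2304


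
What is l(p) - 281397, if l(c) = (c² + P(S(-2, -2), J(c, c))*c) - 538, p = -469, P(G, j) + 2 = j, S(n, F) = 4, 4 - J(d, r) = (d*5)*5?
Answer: -5561937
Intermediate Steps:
J(d, r) = 4 - 25*d (J(d, r) = 4 - d*5*5 = 4 - 5*d*5 = 4 - 25*d)
P(G, j) = -2 + j
l(c) = -538 + c² + c*(2 - 25*c) (l(c) = (c² + (-2 + (4 - 25*c))*c) - 538 = (c² + (2 - 25*c)*c) - 538 = (c² + c*(2 - 25*c)) - 538 = -538 + c² + c*(2 - 25*c))
l(p) - 281397 = (-538 - 24*(-469)² + 2*(-469)) - 281397 = (-538 - 24*219961 - 938) - 281397 = (-538 - 5279064 - 938) - 281397 = -5280540 - 281397 = -5561937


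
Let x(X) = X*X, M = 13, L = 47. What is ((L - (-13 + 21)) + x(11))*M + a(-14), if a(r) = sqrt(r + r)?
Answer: 2080 + 2*I*sqrt(7) ≈ 2080.0 + 5.2915*I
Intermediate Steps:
a(r) = sqrt(2)*sqrt(r) (a(r) = sqrt(2*r) = sqrt(2)*sqrt(r))
x(X) = X**2
((L - (-13 + 21)) + x(11))*M + a(-14) = ((47 - (-13 + 21)) + 11**2)*13 + sqrt(2)*sqrt(-14) = ((47 - 1*8) + 121)*13 + sqrt(2)*(I*sqrt(14)) = ((47 - 8) + 121)*13 + 2*I*sqrt(7) = (39 + 121)*13 + 2*I*sqrt(7) = 160*13 + 2*I*sqrt(7) = 2080 + 2*I*sqrt(7)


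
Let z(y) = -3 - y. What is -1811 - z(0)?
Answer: -1808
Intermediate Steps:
-1811 - z(0) = -1811 - (-3 - 1*0) = -1811 - (-3 + 0) = -1811 - 1*(-3) = -1811 + 3 = -1808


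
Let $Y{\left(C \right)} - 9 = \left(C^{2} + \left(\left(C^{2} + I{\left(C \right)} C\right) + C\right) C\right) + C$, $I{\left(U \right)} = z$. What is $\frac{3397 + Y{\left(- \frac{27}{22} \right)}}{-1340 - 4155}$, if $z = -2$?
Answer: $- \frac{36234337}{58510760} \approx -0.61928$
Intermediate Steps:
$I{\left(U \right)} = -2$
$Y{\left(C \right)} = 9 + C + C^{2} + C \left(C^{2} - C\right)$ ($Y{\left(C \right)} = 9 + \left(\left(C^{2} + \left(\left(C^{2} - 2 C\right) + C\right) C\right) + C\right) = 9 + \left(\left(C^{2} + \left(C^{2} - C\right) C\right) + C\right) = 9 + \left(\left(C^{2} + C \left(C^{2} - C\right)\right) + C\right) = 9 + \left(C + C^{2} + C \left(C^{2} - C\right)\right) = 9 + C + C^{2} + C \left(C^{2} - C\right)$)
$\frac{3397 + Y{\left(- \frac{27}{22} \right)}}{-1340 - 4155} = \frac{3397 + \left(9 - \frac{27}{22} + \left(- \frac{27}{22}\right)^{3}\right)}{-1340 - 4155} = \frac{3397 + \left(9 - \frac{27}{22} + \left(\left(-27\right) \frac{1}{22}\right)^{3}\right)}{-5495} = \left(3397 + \left(9 - \frac{27}{22} + \left(- \frac{27}{22}\right)^{3}\right)\right) \left(- \frac{1}{5495}\right) = \left(3397 - - \frac{63081}{10648}\right) \left(- \frac{1}{5495}\right) = \left(3397 + \frac{63081}{10648}\right) \left(- \frac{1}{5495}\right) = \frac{36234337}{10648} \left(- \frac{1}{5495}\right) = - \frac{36234337}{58510760}$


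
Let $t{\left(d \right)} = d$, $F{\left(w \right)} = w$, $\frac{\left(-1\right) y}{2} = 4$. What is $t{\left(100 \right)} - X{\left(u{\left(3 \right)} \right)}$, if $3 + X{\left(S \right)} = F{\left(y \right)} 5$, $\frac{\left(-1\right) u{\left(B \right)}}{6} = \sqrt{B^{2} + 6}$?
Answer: $143$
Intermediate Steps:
$y = -8$ ($y = \left(-2\right) 4 = -8$)
$u{\left(B \right)} = - 6 \sqrt{6 + B^{2}}$ ($u{\left(B \right)} = - 6 \sqrt{B^{2} + 6} = - 6 \sqrt{6 + B^{2}}$)
$X{\left(S \right)} = -43$ ($X{\left(S \right)} = -3 - 40 = -43$)
$t{\left(100 \right)} - X{\left(u{\left(3 \right)} \right)} = 100 - -43 = 100 + 43 = 143$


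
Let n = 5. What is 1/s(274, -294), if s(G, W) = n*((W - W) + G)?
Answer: 1/1370 ≈ 0.00072993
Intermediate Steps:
s(G, W) = 5*G (s(G, W) = 5*((W - W) + G) = 5*(0 + G) = 5*G)
1/s(274, -294) = 1/(5*274) = 1/1370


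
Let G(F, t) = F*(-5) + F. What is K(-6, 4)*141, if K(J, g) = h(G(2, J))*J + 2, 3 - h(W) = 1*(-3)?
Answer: -4794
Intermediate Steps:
G(F, t) = -4*F (G(F, t) = -5*F + F = -4*F)
h(W) = 6 (h(W) = 3 - (-3) = 3 - 1*(-3) = 3 + 3 = 6)
K(J, g) = 2 + 6*J (K(J, g) = 6*J + 2 = 2 + 6*J)
K(-6, 4)*141 = (2 + 6*(-6))*141 = (2 - 36)*141 = -34*141 = -4794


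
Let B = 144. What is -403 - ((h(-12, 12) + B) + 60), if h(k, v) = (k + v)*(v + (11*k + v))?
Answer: -607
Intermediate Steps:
h(k, v) = (k + v)*(2*v + 11*k) (h(k, v) = (k + v)*(v + (v + 11*k)) = (k + v)*(2*v + 11*k))
-403 - ((h(-12, 12) + B) + 60) = -403 - (((2*12² + 11*(-12)² + 13*(-12)*12) + 144) + 60) = -403 - (((2*144 + 11*144 - 1872) + 144) + 60) = -403 - (((288 + 1584 - 1872) + 144) + 60) = -403 - ((0 + 144) + 60) = -403 - (144 + 60) = -403 - 1*204 = -403 - 204 = -607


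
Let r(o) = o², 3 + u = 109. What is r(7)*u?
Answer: 5194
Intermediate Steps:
u = 106 (u = -3 + 109 = 106)
r(7)*u = 7²*106 = 49*106 = 5194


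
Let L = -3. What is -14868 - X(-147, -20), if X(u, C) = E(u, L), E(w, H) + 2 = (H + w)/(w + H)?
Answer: -14867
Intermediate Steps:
E(w, H) = -1 (E(w, H) = -2 + (H + w)/(w + H) = -2 + (H + w)/(H + w) = -2 + 1 = -1)
X(u, C) = -1
-14868 - X(-147, -20) = -14868 - 1*(-1) = -14868 + 1 = -14867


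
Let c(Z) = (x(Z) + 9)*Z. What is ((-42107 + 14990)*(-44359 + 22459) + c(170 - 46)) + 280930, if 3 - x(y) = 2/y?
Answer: 594144716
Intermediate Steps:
x(y) = 3 - 2/y
c(Z) = Z*(12 - 2/Z) (c(Z) = ((3 - 2/Z) + 9)*Z = (12 - 2/Z)*Z = Z*(12 - 2/Z))
((-42107 + 14990)*(-44359 + 22459) + c(170 - 46)) + 280930 = ((-42107 + 14990)*(-44359 + 22459) + (-2 + 12*(170 - 46))) + 280930 = (-27117*(-21900) + (-2 + 12*124)) + 280930 = (593862300 + (-2 + 1488)) + 280930 = (593862300 + 1486) + 280930 = 593863786 + 280930 = 594144716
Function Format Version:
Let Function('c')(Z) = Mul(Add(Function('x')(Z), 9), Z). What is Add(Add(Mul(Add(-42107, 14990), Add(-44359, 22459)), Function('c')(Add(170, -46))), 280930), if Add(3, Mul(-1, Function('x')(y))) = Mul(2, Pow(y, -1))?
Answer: 594144716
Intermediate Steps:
Function('x')(y) = Add(3, Mul(-2, Pow(y, -1))) (Function('x')(y) = Add(3, Mul(-1, Mul(2, Pow(y, -1)))) = Add(3, Mul(-2, Pow(y, -1))))
Function('c')(Z) = Mul(Z, Add(12, Mul(-2, Pow(Z, -1)))) (Function('c')(Z) = Mul(Add(Add(3, Mul(-2, Pow(Z, -1))), 9), Z) = Mul(Add(12, Mul(-2, Pow(Z, -1))), Z) = Mul(Z, Add(12, Mul(-2, Pow(Z, -1)))))
Add(Add(Mul(Add(-42107, 14990), Add(-44359, 22459)), Function('c')(Add(170, -46))), 280930) = Add(Add(Mul(Add(-42107, 14990), Add(-44359, 22459)), Add(-2, Mul(12, Add(170, -46)))), 280930) = Add(Add(Mul(-27117, -21900), Add(-2, Mul(12, 124))), 280930) = Add(Add(593862300, Add(-2, 1488)), 280930) = Add(Add(593862300, 1486), 280930) = Add(593863786, 280930) = 594144716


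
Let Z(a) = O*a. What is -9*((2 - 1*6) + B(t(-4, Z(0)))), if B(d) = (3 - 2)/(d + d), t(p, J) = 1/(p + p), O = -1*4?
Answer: 72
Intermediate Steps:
O = -4
Z(a) = -4*a
t(p, J) = 1/(2*p)
B(d) = 1/(2*d)
-9*((2 - 1*6) + B(t(-4, Z(0)))) = -9*((2 - 1*6) + 1/(2*(((1/2)/(-4))))) = -9*((2 - 6) + 1/(2*(((1/2)*(-1/4))))) = -9*(-4 + 1/(2*(-1/8))) = -9*(-4 + (1/2)*(-8)) = -9*(-4 - 4) = -9*(-8) = 72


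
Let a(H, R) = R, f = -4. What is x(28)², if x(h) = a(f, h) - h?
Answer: 0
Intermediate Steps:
x(h) = 0 (x(h) = h - h = 0)
x(28)² = 0² = 0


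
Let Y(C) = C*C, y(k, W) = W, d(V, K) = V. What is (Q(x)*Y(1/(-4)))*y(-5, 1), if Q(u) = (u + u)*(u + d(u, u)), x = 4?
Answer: 4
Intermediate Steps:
Y(C) = C²
Q(u) = 4*u² (Q(u) = (u + u)*(u + u) = (2*u)*(2*u) = 4*u²)
(Q(x)*Y(1/(-4)))*y(-5, 1) = ((4*4²)*(1/(-4))²)*1 = ((4*16)*(-¼)²)*1 = (64*(1/16))*1 = 4*1 = 4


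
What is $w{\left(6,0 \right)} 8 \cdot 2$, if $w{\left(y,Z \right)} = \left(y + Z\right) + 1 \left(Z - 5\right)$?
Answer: $16$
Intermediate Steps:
$w{\left(y,Z \right)} = -5 + y + 2 Z$ ($w{\left(y,Z \right)} = \left(Z + y\right) + 1 \left(-5 + Z\right) = \left(Z + y\right) + \left(-5 + Z\right) = -5 + y + 2 Z$)
$w{\left(6,0 \right)} 8 \cdot 2 = \left(-5 + 6 + 2 \cdot 0\right) 8 \cdot 2 = \left(-5 + 6 + 0\right) 8 \cdot 2 = 1 \cdot 8 \cdot 2 = 8 \cdot 2 = 16$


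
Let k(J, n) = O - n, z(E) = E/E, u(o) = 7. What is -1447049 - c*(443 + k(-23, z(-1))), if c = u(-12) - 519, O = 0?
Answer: -1220745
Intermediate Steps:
z(E) = 1
k(J, n) = -n (k(J, n) = 0 - n = -n)
c = -512 (c = 7 - 519 = -512)
-1447049 - c*(443 + k(-23, z(-1))) = -1447049 - (-512)*(443 - 1*1) = -1447049 - (-512)*(443 - 1) = -1447049 - (-512)*442 = -1447049 - 1*(-226304) = -1447049 + 226304 = -1220745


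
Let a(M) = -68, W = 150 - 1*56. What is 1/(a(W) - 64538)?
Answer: -1/64606 ≈ -1.5478e-5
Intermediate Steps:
W = 94 (W = 150 - 56 = 94)
1/(a(W) - 64538) = 1/(-68 - 64538) = 1/(-64606) = -1/64606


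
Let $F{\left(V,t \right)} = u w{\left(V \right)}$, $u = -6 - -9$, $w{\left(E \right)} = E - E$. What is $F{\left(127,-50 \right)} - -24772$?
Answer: $24772$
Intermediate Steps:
$w{\left(E \right)} = 0$
$u = 3$ ($u = -6 + 9 = 3$)
$F{\left(V,t \right)} = 0$ ($F{\left(V,t \right)} = 3 \cdot 0 = 0$)
$F{\left(127,-50 \right)} - -24772 = 0 - -24772 = 0 + 24772 = 24772$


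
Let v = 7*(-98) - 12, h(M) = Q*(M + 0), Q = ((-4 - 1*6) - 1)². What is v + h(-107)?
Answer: -13645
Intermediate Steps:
Q = 121 (Q = ((-4 - 6) - 1)² = (-10 - 1)² = (-11)² = 121)
h(M) = 121*M (h(M) = 121*(M + 0) = 121*M)
v = -698 (v = -686 - 12 = -698)
v + h(-107) = -698 + 121*(-107) = -698 - 12947 = -13645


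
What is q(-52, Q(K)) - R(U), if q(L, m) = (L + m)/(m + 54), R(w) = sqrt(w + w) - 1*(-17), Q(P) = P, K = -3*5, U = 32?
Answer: -1042/39 ≈ -26.718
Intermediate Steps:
K = -15
R(w) = 17 + sqrt(2)*sqrt(w) (R(w) = sqrt(2*w) + 17 = sqrt(2)*sqrt(w) + 17 = 17 + sqrt(2)*sqrt(w))
q(L, m) = (L + m)/(54 + m)
q(-52, Q(K)) - R(U) = (-52 - 15)/(54 - 15) - (17 + sqrt(2)*sqrt(32)) = -67/39 - (17 + sqrt(2)*(4*sqrt(2))) = (1/39)*(-67) - (17 + 8) = -67/39 - 1*25 = -67/39 - 25 = -1042/39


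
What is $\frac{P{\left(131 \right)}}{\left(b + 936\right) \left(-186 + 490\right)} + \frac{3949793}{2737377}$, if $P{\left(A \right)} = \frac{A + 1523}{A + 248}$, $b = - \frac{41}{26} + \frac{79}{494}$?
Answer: $\frac{2764540676360719}{1915925594907888} \approx 1.4429$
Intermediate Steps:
$b = - \frac{350}{247}$ ($b = \left(-41\right) \frac{1}{26} + 79 \cdot \frac{1}{494} = - \frac{41}{26} + \frac{79}{494} = - \frac{350}{247} \approx -1.417$)
$P{\left(A \right)} = \frac{1523 + A}{248 + A}$
$\frac{P{\left(131 \right)}}{\left(b + 936\right) \left(-186 + 490\right)} + \frac{3949793}{2737377} = \frac{\frac{1}{248 + 131} \left(1523 + 131\right)}{\left(- \frac{350}{247} + 936\right) \left(-186 + 490\right)} + \frac{3949793}{2737377} = \frac{\frac{1}{379} \cdot 1654}{\frac{230842}{247} \cdot 304} + 3949793 \cdot \frac{1}{2737377} = \frac{\frac{1}{379} \cdot 1654}{\frac{3693472}{13}} + \frac{3949793}{2737377} = \frac{1654}{379} \cdot \frac{13}{3693472} + \frac{3949793}{2737377} = \frac{10751}{699912944} + \frac{3949793}{2737377} = \frac{2764540676360719}{1915925594907888}$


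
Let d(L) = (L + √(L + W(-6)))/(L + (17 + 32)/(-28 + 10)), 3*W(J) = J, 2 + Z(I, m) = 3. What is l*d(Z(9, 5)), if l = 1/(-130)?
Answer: 9/2015 + 9*I/2015 ≈ 0.0044665 + 0.0044665*I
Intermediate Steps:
Z(I, m) = 1 (Z(I, m) = -2 + 3 = 1)
W(J) = J/3
d(L) = (L + √(-2 + L))/(-49/18 + L) (d(L) = (L + √(L + (⅓)*(-6)))/(L + (17 + 32)/(-28 + 10)) = (L + √(L - 2))/(L + 49/(-18)) = (L + √(-2 + L))/(L + 49*(-1/18)) = (L + √(-2 + L))/(L - 49/18) = (L + √(-2 + L))/(-49/18 + L))
l = -1/130 ≈ -0.0076923
l*d(Z(9, 5)) = -9*(1 + √(-2 + 1))/(65*(-49 + 18*1)) = -9*(1 + √(-1))/(65*(-49 + 18)) = -9*(1 + I)/(65*(-31)) = -9*(-1)*(1 + I)/(65*31) = -(-18/31 - 18*I/31)/130 = 9/2015 + 9*I/2015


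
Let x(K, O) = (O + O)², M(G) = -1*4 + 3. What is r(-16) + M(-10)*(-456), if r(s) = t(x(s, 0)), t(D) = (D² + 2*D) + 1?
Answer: 457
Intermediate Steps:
M(G) = -1 (M(G) = -4 + 3 = -1)
x(K, O) = 4*O² (x(K, O) = (2*O)² = 4*O²)
t(D) = 1 + D² + 2*D
r(s) = 1 (r(s) = 1 + (4*0²)² + 2*(4*0²) = 1 + (4*0)² + 2*(4*0) = 1 + 0² + 2*0 = 1 + 0 + 0 = 1)
r(-16) + M(-10)*(-456) = 1 - 1*(-456) = 1 + 456 = 457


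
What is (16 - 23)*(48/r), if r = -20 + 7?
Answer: 336/13 ≈ 25.846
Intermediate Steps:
r = -13
(16 - 23)*(48/r) = (16 - 23)*(48/(-13)) = -336*(-1)/13 = -7*(-48/13) = 336/13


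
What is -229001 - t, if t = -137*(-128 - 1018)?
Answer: -386003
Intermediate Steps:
t = 157002 (t = -137*(-1146) = 157002)
-229001 - t = -229001 - 1*157002 = -229001 - 157002 = -386003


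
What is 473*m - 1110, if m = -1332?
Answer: -631146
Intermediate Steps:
473*m - 1110 = 473*(-1332) - 1110 = -630036 - 1110 = -631146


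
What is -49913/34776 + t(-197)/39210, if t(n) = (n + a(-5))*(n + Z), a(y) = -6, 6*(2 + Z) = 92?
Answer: -110081459/227261160 ≈ -0.48438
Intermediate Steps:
Z = 40/3 (Z = -2 + (⅙)*92 = -2 + 46/3 = 40/3 ≈ 13.333)
t(n) = (-6 + n)*(40/3 + n) (t(n) = (n - 6)*(n + 40/3) = (-6 + n)*(40/3 + n))
-49913/34776 + t(-197)/39210 = -49913/34776 + (-80 + (-197)² + (22/3)*(-197))/39210 = -49913*1/34776 + (-80 + 38809 - 4334/3)*(1/39210) = -49913/34776 + (111853/3)*(1/39210) = -49913/34776 + 111853/117630 = -110081459/227261160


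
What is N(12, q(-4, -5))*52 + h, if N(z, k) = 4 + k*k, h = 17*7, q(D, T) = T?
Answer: 1627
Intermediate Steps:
h = 119
N(z, k) = 4 + k²
N(12, q(-4, -5))*52 + h = (4 + (-5)²)*52 + 119 = (4 + 25)*52 + 119 = 29*52 + 119 = 1508 + 119 = 1627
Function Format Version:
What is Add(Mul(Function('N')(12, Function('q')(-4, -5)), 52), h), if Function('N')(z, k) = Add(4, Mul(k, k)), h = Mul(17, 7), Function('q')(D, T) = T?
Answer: 1627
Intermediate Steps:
h = 119
Function('N')(z, k) = Add(4, Pow(k, 2))
Add(Mul(Function('N')(12, Function('q')(-4, -5)), 52), h) = Add(Mul(Add(4, Pow(-5, 2)), 52), 119) = Add(Mul(Add(4, 25), 52), 119) = Add(Mul(29, 52), 119) = Add(1508, 119) = 1627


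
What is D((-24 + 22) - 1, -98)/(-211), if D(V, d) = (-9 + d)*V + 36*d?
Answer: 3207/211 ≈ 15.199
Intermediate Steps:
D(V, d) = 36*d + V*(-9 + d) (D(V, d) = V*(-9 + d) + 36*d = 36*d + V*(-9 + d))
D((-24 + 22) - 1, -98)/(-211) = (-9*((-24 + 22) - 1) + 36*(-98) + ((-24 + 22) - 1)*(-98))/(-211) = (-9*(-2 - 1) - 3528 + (-2 - 1)*(-98))*(-1/211) = (-9*(-3) - 3528 - 3*(-98))*(-1/211) = (27 - 3528 + 294)*(-1/211) = -3207*(-1/211) = 3207/211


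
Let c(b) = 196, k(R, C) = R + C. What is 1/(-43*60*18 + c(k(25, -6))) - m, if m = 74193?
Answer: -3430981093/46244 ≈ -74193.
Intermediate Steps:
k(R, C) = C + R
1/(-43*60*18 + c(k(25, -6))) - m = 1/(-43*60*18 + 196) - 1*74193 = 1/(-2580*18 + 196) - 74193 = 1/(-46440 + 196) - 74193 = 1/(-46244) - 74193 = -1/46244 - 74193 = -3430981093/46244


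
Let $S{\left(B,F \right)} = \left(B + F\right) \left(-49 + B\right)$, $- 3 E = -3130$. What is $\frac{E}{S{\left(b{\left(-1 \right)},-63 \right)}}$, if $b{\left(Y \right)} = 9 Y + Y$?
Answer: $\frac{3130}{12921} \approx 0.24224$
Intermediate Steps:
$E = \frac{3130}{3}$ ($E = \left(- \frac{1}{3}\right) \left(-3130\right) = \frac{3130}{3} \approx 1043.3$)
$b{\left(Y \right)} = 10 Y$
$S{\left(B,F \right)} = \left(-49 + B\right) \left(B + F\right)$
$\frac{E}{S{\left(b{\left(-1 \right)},-63 \right)}} = \frac{3130}{3 \left(\left(10 \left(-1\right)\right)^{2} - 49 \cdot 10 \left(-1\right) - -3087 + 10 \left(-1\right) \left(-63\right)\right)} = \frac{3130}{3 \left(\left(-10\right)^{2} - -490 + 3087 - -630\right)} = \frac{3130}{3 \left(100 + 490 + 3087 + 630\right)} = \frac{3130}{3 \cdot 4307} = \frac{3130}{3} \cdot \frac{1}{4307} = \frac{3130}{12921}$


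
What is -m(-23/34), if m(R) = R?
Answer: 23/34 ≈ 0.67647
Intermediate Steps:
-m(-23/34) = -(-23)/34 = -1*(-23/34) = 23/34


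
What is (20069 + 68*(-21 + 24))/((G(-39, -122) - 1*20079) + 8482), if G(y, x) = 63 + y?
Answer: -20273/11573 ≈ -1.7517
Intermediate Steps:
(20069 + 68*(-21 + 24))/((G(-39, -122) - 1*20079) + 8482) = (20069 + 68*(-21 + 24))/(((63 - 39) - 1*20079) + 8482) = (20069 + 68*3)/((24 - 20079) + 8482) = (20069 + 204)/(-20055 + 8482) = 20273/(-11573) = 20273*(-1/11573) = -20273/11573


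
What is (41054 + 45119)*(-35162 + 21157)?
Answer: -1206852865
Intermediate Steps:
(41054 + 45119)*(-35162 + 21157) = 86173*(-14005) = -1206852865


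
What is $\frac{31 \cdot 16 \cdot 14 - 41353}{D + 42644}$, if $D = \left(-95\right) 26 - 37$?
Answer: $- \frac{34409}{40137} \approx -0.85729$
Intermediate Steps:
$D = -2507$ ($D = -2470 - 37 = -2507$)
$\frac{31 \cdot 16 \cdot 14 - 41353}{D + 42644} = \frac{31 \cdot 16 \cdot 14 - 41353}{-2507 + 42644} = \frac{496 \cdot 14 - 41353}{40137} = \left(6944 - 41353\right) \frac{1}{40137} = \left(-34409\right) \frac{1}{40137} = - \frac{34409}{40137}$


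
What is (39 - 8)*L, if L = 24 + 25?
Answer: 1519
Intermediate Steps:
L = 49
(39 - 8)*L = (39 - 8)*49 = 31*49 = 1519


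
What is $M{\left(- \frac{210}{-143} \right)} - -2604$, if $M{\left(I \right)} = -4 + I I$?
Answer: $\frac{53211500}{20449} \approx 2602.2$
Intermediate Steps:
$M{\left(I \right)} = -4 + I^{2}$
$M{\left(- \frac{210}{-143} \right)} - -2604 = \left(-4 + \left(- \frac{210}{-143}\right)^{2}\right) - -2604 = \left(-4 + \left(\left(-210\right) \left(- \frac{1}{143}\right)\right)^{2}\right) + 2604 = \left(-4 + \left(\frac{210}{143}\right)^{2}\right) + 2604 = \left(-4 + \frac{44100}{20449}\right) + 2604 = - \frac{37696}{20449} + 2604 = \frac{53211500}{20449}$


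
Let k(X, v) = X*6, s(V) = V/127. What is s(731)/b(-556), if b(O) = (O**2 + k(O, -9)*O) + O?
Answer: 731/274751292 ≈ 2.6606e-6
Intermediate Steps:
s(V) = V/127 (s(V) = V*(1/127) = V/127)
k(X, v) = 6*X
b(O) = O + 7*O**2 (b(O) = (O**2 + (6*O)*O) + O = (O**2 + 6*O**2) + O = 7*O**2 + O = O + 7*O**2)
s(731)/b(-556) = ((1/127)*731)/((-556*(1 + 7*(-556)))) = 731/(127*((-556*(1 - 3892)))) = 731/(127*((-556*(-3891)))) = (731/127)/2163396 = (731/127)*(1/2163396) = 731/274751292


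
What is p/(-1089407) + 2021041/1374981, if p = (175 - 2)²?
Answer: 2160584406338/1497913926267 ≈ 1.4424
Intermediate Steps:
p = 29929 (p = 173² = 29929)
p/(-1089407) + 2021041/1374981 = 29929/(-1089407) + 2021041/1374981 = 29929*(-1/1089407) + 2021041*(1/1374981) = -29929/1089407 + 2021041/1374981 = 2160584406338/1497913926267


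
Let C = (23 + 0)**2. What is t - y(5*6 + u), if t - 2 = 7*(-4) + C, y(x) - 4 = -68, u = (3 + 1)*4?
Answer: 567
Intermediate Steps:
u = 16 (u = 4*4 = 16)
y(x) = -64 (y(x) = 4 - 68 = -64)
C = 529 (C = 23**2 = 529)
t = 503 (t = 2 + (7*(-4) + 529) = 2 + (-28 + 529) = 2 + 501 = 503)
t - y(5*6 + u) = 503 - 1*(-64) = 503 + 64 = 567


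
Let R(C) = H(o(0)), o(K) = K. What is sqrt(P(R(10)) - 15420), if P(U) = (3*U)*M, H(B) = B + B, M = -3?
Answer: 2*I*sqrt(3855) ≈ 124.18*I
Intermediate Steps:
H(B) = 2*B
R(C) = 0 (R(C) = 2*0 = 0)
P(U) = -9*U (P(U) = (3*U)*(-3) = -9*U)
sqrt(P(R(10)) - 15420) = sqrt(-9*0 - 15420) = sqrt(0 - 15420) = sqrt(-15420) = 2*I*sqrt(3855)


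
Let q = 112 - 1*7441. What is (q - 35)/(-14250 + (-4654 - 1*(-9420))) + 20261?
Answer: 48040672/2371 ≈ 20262.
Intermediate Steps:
q = -7329 (q = 112 - 7441 = -7329)
(q - 35)/(-14250 + (-4654 - 1*(-9420))) + 20261 = (-7329 - 35)/(-14250 + (-4654 - 1*(-9420))) + 20261 = -7364/(-14250 + (-4654 + 9420)) + 20261 = -7364/(-14250 + 4766) + 20261 = -7364/(-9484) + 20261 = -7364*(-1/9484) + 20261 = 1841/2371 + 20261 = 48040672/2371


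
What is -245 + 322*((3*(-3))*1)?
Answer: -3143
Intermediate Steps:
-245 + 322*((3*(-3))*1) = -245 + 322*(-9*1) = -245 + 322*(-9) = -245 - 2898 = -3143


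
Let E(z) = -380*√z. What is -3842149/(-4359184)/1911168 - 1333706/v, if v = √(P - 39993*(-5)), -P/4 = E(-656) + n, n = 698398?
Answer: 3842149/8331132966912 - 1333706/√(-2593627 + 6080*I*√41) ≈ -6.2145 + 828.08*I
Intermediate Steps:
P = -2793592 + 6080*I*√41 (P = -4*(-1520*I*√41 + 698398) = -4*(698398 - 1520*I*√41) = -2793592 + 6080*I*√41 ≈ -2.7936e+6 + 38931.0*I)
v = √(-2593627 + 6080*I*√41) (v = √((-2793592 + 6080*I*√41) - 39993*(-5)) = √((-2793592 + 6080*I*√41) + 199965) = √(-2593627 + 6080*I*√41) ≈ 12.09 + 1610.5*I)
-3842149/(-4359184)/1911168 - 1333706/v = -3842149/(-4359184)/1911168 - 1333706/√(-2593627 + 6080*I*√41) = -3842149*(-1/4359184)*(1/1911168) - 1333706/√(-2593627 + 6080*I*√41) = (3842149/4359184)*(1/1911168) - 1333706/√(-2593627 + 6080*I*√41) = 3842149/8331132966912 - 1333706/√(-2593627 + 6080*I*√41)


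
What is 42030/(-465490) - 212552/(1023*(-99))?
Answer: 9468415817/4714343073 ≈ 2.0084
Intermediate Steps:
42030/(-465490) - 212552/(1023*(-99)) = 42030*(-1/465490) - 212552/(-101277) = -4203/46549 - 212552*(-1/101277) = -4203/46549 + 212552/101277 = 9468415817/4714343073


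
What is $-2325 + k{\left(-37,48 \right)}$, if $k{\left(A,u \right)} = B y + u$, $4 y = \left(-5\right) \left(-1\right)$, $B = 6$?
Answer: $- \frac{4539}{2} \approx -2269.5$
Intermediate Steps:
$y = \frac{5}{4}$ ($y = \frac{\left(-5\right) \left(-1\right)}{4} = \frac{1}{4} \cdot 5 = \frac{5}{4} \approx 1.25$)
$k{\left(A,u \right)} = \frac{15}{2} + u$ ($k{\left(A,u \right)} = 6 \cdot \frac{5}{4} + u = \frac{15}{2} + u$)
$-2325 + k{\left(-37,48 \right)} = -2325 + \left(\frac{15}{2} + 48\right) = -2325 + \frac{111}{2} = - \frac{4539}{2}$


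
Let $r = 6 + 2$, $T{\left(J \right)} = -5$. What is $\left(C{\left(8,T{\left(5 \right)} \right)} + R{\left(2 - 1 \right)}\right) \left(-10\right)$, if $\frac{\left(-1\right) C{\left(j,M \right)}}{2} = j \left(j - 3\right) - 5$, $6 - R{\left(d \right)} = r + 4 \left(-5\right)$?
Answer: $520$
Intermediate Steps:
$r = 8$
$R{\left(d \right)} = 18$ ($R{\left(d \right)} = 6 - \left(8 + 4 \left(-5\right)\right) = 6 - \left(8 - 20\right) = 6 - -12 = 6 + 12 = 18$)
$C{\left(j,M \right)} = 10 - 2 j \left(-3 + j\right)$ ($C{\left(j,M \right)} = - 2 \left(j \left(j - 3\right) - 5\right) = - 2 \left(j \left(-3 + j\right) - 5\right) = - 2 \left(-5 + j \left(-3 + j\right)\right) = 10 - 2 j \left(-3 + j\right)$)
$\left(C{\left(8,T{\left(5 \right)} \right)} + R{\left(2 - 1 \right)}\right) \left(-10\right) = \left(\left(10 - 2 \cdot 8^{2} + 6 \cdot 8\right) + 18\right) \left(-10\right) = \left(\left(10 - 128 + 48\right) + 18\right) \left(-10\right) = \left(-70 + 18\right) \left(-10\right) = \left(-52\right) \left(-10\right) = 520$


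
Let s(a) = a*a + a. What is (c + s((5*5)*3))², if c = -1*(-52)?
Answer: 33085504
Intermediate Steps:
s(a) = a + a² (s(a) = a² + a = a + a²)
c = 52
(c + s((5*5)*3))² = (52 + ((5*5)*3)*(1 + (5*5)*3))² = (52 + (25*3)*(1 + 25*3))² = (52 + 75*(1 + 75))² = (52 + 75*76)² = (52 + 5700)² = 5752² = 33085504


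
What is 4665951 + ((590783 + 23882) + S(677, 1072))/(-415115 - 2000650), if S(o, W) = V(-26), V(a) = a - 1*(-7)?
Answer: 3757280167623/805255 ≈ 4.6660e+6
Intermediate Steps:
V(a) = 7 + a (V(a) = a + 7 = 7 + a)
S(o, W) = -19 (S(o, W) = 7 - 26 = -19)
4665951 + ((590783 + 23882) + S(677, 1072))/(-415115 - 2000650) = 4665951 + ((590783 + 23882) - 19)/(-415115 - 2000650) = 4665951 + (614665 - 19)/(-2415765) = 4665951 + 614646*(-1/2415765) = 4665951 - 204882/805255 = 3757280167623/805255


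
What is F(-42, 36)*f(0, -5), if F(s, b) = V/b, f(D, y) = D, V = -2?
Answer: 0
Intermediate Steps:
F(s, b) = -2/b
F(-42, 36)*f(0, -5) = -2/36*0 = -2*1/36*0 = -1/18*0 = 0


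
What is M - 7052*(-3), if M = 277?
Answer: 21433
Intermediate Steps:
M - 7052*(-3) = 277 - 7052*(-3) = 277 - 172*(-123) = 277 + 21156 = 21433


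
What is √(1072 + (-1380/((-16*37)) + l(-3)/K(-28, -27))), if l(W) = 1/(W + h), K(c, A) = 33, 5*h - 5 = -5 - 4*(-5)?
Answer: √6406808001/2442 ≈ 32.777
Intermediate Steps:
h = 4 (h = 1 + (-5 - 4*(-5))/5 = 1 + (-5 + 20)/5 = 1 + (⅕)*15 = 1 + 3 = 4)
l(W) = 1/(4 + W) (l(W) = 1/(W + 4) = 1/(4 + W))
√(1072 + (-1380/((-16*37)) + l(-3)/K(-28, -27))) = √(1072 + (-1380/((-16*37)) + 1/((4 - 3)*33))) = √(1072 + (-1380/(-592) + (1/33)/1)) = √(1072 + (-1380*(-1/592) + 1*(1/33))) = √(1072 + (345/148 + 1/33)) = √(1072 + 11533/4884) = √(5247181/4884) = √6406808001/2442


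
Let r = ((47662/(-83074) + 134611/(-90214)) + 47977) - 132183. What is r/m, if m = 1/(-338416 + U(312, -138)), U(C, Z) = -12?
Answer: 731435761136761582/25665883 ≈ 2.8498e+10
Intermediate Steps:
m = -1/338428 (m = 1/(-338416 - 12) = 1/(-338428) = -1/338428 ≈ -2.9548e-6)
r = -315546057436049/3747218918 (r = ((47662*(-1/83074) + 134611*(-1/90214)) + 47977) - 132183 = ((-23831/41537 - 134611/90214) + 47977) - 132183 = (-7741226941/3747218918 + 47977) - 132183 = 179772580801945/3747218918 - 132183 = -315546057436049/3747218918 ≈ -84208.)
r/m = -315546057436049/(3747218918*(-1/338428)) = -315546057436049/3747218918*(-338428) = 731435761136761582/25665883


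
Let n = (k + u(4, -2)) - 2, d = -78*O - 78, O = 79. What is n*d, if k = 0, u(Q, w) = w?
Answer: 24960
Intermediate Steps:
d = -6240 (d = -78*79 - 78 = -6162 - 78 = -6240)
n = -4 (n = (0 - 2) - 2 = -2 - 2 = -4)
n*d = -4*(-6240) = 24960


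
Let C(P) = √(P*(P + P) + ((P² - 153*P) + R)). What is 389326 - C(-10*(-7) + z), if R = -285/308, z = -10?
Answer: 389326 - 5*√1535919/154 ≈ 3.8929e+5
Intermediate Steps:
R = -285/308 (R = -285*1/308 = -285/308 ≈ -0.92532)
C(P) = √(-285/308 - 153*P + 3*P²) (C(P) = √(P*(P + P) + ((P² - 153*P) - 285/308)) = √(P*(2*P) + (-285/308 + P² - 153*P)) = √(2*P² + (-285/308 + P² - 153*P)) = √(-285/308 - 153*P + 3*P²))
389326 - C(-10*(-7) + z) = 389326 - √(-21945 - 3628548*(-10*(-7) - 10) + 71148*(-10*(-7) - 10)²)/154 = 389326 - √(-21945 - 3628548*(70 - 10) + 71148*(70 - 10)²)/154 = 389326 - √(-21945 - 3628548*60 + 71148*60²)/154 = 389326 - √(-21945 - 217712880 + 71148*3600)/154 = 389326 - √(-21945 - 217712880 + 256132800)/154 = 389326 - √38397975/154 = 389326 - 5*√1535919/154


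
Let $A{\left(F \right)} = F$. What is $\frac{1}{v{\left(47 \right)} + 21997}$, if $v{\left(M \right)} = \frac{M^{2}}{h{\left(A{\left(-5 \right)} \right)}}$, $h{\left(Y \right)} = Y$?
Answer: $\frac{5}{107776} \approx 4.6392 \cdot 10^{-5}$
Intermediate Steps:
$v{\left(M \right)} = - \frac{M^{2}}{5}$ ($v{\left(M \right)} = \frac{M^{2}}{-5} = M^{2} \left(- \frac{1}{5}\right) = - \frac{M^{2}}{5}$)
$\frac{1}{v{\left(47 \right)} + 21997} = \frac{1}{- \frac{47^{2}}{5} + 21997} = \frac{1}{\left(- \frac{1}{5}\right) 2209 + 21997} = \frac{1}{- \frac{2209}{5} + 21997} = \frac{1}{\frac{107776}{5}} = \frac{5}{107776}$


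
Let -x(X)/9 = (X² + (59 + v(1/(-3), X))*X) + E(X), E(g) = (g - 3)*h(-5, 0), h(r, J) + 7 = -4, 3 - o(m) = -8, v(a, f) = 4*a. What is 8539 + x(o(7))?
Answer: 2533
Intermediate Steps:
o(m) = 11 (o(m) = 3 - 1*(-8) = 3 + 8 = 11)
h(r, J) = -11 (h(r, J) = -7 - 4 = -11)
E(g) = 33 - 11*g (E(g) = (g - 3)*(-11) = (-3 + g)*(-11) = 33 - 11*g)
x(X) = -297 - 420*X - 9*X² (x(X) = -9*((X² + (59 + 4/(-3))*X) + (33 - 11*X)) = -9*((X² + (59 + 4*(-⅓))*X) + (33 - 11*X)) = -9*((X² + (59 - 4/3)*X) + (33 - 11*X)) = -9*((X² + 173*X/3) + (33 - 11*X)) = -9*(33 + X² + 140*X/3) = -297 - 420*X - 9*X²)
8539 + x(o(7)) = 8539 + (-297 - 420*11 - 9*11²) = 8539 + (-297 - 4620 - 9*121) = 8539 + (-297 - 4620 - 1089) = 8539 - 6006 = 2533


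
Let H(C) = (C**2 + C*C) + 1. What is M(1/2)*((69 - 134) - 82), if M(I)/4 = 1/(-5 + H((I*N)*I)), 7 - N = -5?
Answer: -42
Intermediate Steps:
N = 12 (N = 7 - 1*(-5) = 7 + 5 = 12)
H(C) = 1 + 2*C**2 (H(C) = (C**2 + C**2) + 1 = 2*C**2 + 1 = 1 + 2*C**2)
M(I) = 4/(-4 + 288*I**4) (M(I) = 4/(-5 + (1 + 2*((I*12)*I)**2)) = 4/(-5 + (1 + 2*((12*I)*I)**2)) = 4/(-5 + (1 + 2*(12*I**2)**2)) = 4/(-5 + (1 + 2*(144*I**4))) = 4/(-5 + (1 + 288*I**4)) = 4/(-4 + 288*I**4))
M(1/2)*((69 - 134) - 82) = ((69 - 134) - 82)/(-1 + 72*(1/2)**4) = (-65 - 82)/(-1 + 72*(1/2)**4) = -147/(-1 + 72*(1/16)) = -147/(-1 + 9/2) = -147/(7/2) = (2/7)*(-147) = -42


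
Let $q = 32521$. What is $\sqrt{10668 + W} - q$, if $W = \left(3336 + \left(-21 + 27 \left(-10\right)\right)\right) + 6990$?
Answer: $-32521 + \sqrt{20703} \approx -32377.0$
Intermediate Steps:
$W = 10035$ ($W = \left(3336 - 291\right) + 6990 = 3045 + 6990 = 10035$)
$\sqrt{10668 + W} - q = \sqrt{10668 + 10035} - 32521 = \sqrt{20703} - 32521 = -32521 + \sqrt{20703}$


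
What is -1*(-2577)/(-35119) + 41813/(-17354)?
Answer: -1513152005/609455126 ≈ -2.4828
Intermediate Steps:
-1*(-2577)/(-35119) + 41813/(-17354) = 2577*(-1/35119) + 41813*(-1/17354) = -2577/35119 - 41813/17354 = -1513152005/609455126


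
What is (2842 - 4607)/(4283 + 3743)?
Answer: -1765/8026 ≈ -0.21991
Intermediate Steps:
(2842 - 4607)/(4283 + 3743) = -1765/8026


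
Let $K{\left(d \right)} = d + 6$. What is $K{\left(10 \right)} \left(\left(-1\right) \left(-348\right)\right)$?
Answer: $5568$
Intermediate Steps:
$K{\left(d \right)} = 6 + d$
$K{\left(10 \right)} \left(\left(-1\right) \left(-348\right)\right) = \left(6 + 10\right) \left(\left(-1\right) \left(-348\right)\right) = 16 \cdot 348 = 5568$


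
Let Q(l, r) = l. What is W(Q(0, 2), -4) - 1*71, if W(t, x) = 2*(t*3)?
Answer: -71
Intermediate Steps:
W(t, x) = 6*t (W(t, x) = 2*(3*t) = 6*t)
W(Q(0, 2), -4) - 1*71 = 6*0 - 1*71 = 0 - 71 = -71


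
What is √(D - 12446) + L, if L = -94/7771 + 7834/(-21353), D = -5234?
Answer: -62885196/165934163 + 4*I*√1105 ≈ -0.37898 + 132.97*I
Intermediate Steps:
L = -62885196/165934163 (L = -94*1/7771 + 7834*(-1/21353) = -94/7771 - 7834/21353 = -62885196/165934163 ≈ -0.37898)
√(D - 12446) + L = √(-5234 - 12446) - 62885196/165934163 = √(-17680) - 62885196/165934163 = 4*I*√1105 - 62885196/165934163 = -62885196/165934163 + 4*I*√1105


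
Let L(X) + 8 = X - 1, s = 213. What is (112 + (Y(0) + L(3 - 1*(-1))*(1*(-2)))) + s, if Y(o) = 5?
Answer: 340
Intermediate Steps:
L(X) = -9 + X (L(X) = -8 + (X - 1) = -8 + (-1 + X) = -9 + X)
(112 + (Y(0) + L(3 - 1*(-1))*(1*(-2)))) + s = (112 + (5 + (-9 + (3 - 1*(-1)))*(1*(-2)))) + 213 = (112 + (5 + (-9 + (3 + 1))*(-2))) + 213 = (112 + (5 + (-9 + 4)*(-2))) + 213 = (112 + (5 - 5*(-2))) + 213 = (112 + (5 + 10)) + 213 = (112 + 15) + 213 = 127 + 213 = 340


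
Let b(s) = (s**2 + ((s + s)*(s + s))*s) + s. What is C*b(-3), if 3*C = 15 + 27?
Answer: -1428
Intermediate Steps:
b(s) = s + s**2 + 4*s**3 (b(s) = (s**2 + ((2*s)*(2*s))*s) + s = (s**2 + (4*s**2)*s) + s = (s**2 + 4*s**3) + s = s + s**2 + 4*s**3)
C = 14 (C = (15 + 27)/3 = (1/3)*42 = 14)
C*b(-3) = 14*(-3*(1 - 3 + 4*(-3)**2)) = 14*(-3*(1 - 3 + 4*9)) = 14*(-3*(1 - 3 + 36)) = 14*(-3*34) = 14*(-102) = -1428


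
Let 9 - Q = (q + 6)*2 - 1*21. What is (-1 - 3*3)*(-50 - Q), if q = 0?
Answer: 680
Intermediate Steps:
Q = 18 (Q = 9 - ((0 + 6)*2 - 1*21) = 9 - (6*2 - 21) = 9 - (12 - 21) = 9 - 1*(-9) = 9 + 9 = 18)
(-1 - 3*3)*(-50 - Q) = (-1 - 3*3)*(-50 - 1*18) = (-1 - 9)*(-50 - 18) = -10*(-68) = 680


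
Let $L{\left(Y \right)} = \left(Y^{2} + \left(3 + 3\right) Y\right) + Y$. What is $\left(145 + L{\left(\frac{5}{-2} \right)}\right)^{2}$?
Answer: $\frac{286225}{16} \approx 17889.0$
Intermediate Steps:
$L{\left(Y \right)} = Y^{2} + 7 Y$ ($L{\left(Y \right)} = \left(Y^{2} + 6 Y\right) + Y = Y^{2} + 7 Y$)
$\left(145 + L{\left(\frac{5}{-2} \right)}\right)^{2} = \left(145 + \frac{5}{-2} \left(7 + \frac{5}{-2}\right)\right)^{2} = \left(145 + 5 \left(- \frac{1}{2}\right) \left(7 + 5 \left(- \frac{1}{2}\right)\right)\right)^{2} = \left(145 - \frac{5 \left(7 - \frac{5}{2}\right)}{2}\right)^{2} = \left(145 - \frac{45}{4}\right)^{2} = \left(\frac{535}{4}\right)^{2} = \frac{286225}{16}$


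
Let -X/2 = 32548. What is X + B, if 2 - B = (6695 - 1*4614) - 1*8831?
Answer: -58344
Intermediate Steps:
X = -65096 (X = -2*32548 = -65096)
B = 6752 (B = 2 - ((6695 - 1*4614) - 1*8831) = 2 - ((6695 - 4614) - 8831) = 2 - (2081 - 8831) = 2 - 1*(-6750) = 2 + 6750 = 6752)
X + B = -65096 + 6752 = -58344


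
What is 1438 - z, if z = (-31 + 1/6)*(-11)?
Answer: 6593/6 ≈ 1098.8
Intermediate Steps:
z = 2035/6 (z = (-31 + ⅙)*(-11) = -185/6*(-11) = 2035/6 ≈ 339.17)
1438 - z = 1438 - 1*2035/6 = 1438 - 2035/6 = 6593/6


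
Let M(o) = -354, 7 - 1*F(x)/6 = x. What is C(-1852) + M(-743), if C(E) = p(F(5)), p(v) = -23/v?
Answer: -4271/12 ≈ -355.92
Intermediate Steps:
F(x) = 42 - 6*x
C(E) = -23/12 (C(E) = -23/(42 - 6*5) = -23/(42 - 30) = -23/12)
C(-1852) + M(-743) = -23/12 - 354 = -4271/12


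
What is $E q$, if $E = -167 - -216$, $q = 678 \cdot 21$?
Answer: $697662$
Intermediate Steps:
$q = 14238$
$E = 49$ ($E = -167 + 216 = 49$)
$E q = 49 \cdot 14238 = 697662$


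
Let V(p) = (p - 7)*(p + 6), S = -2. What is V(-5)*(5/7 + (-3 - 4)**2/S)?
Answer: 1998/7 ≈ 285.43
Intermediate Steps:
V(p) = (-7 + p)*(6 + p)
V(-5)*(5/7 + (-3 - 4)**2/S) = (-42 + (-5)**2 - 1*(-5))*(5/7 + (-3 - 4)**2/(-2)) = (-42 + 25 + 5)*(5*(1/7) + (-7)**2*(-1/2)) = -12*(5/7 + 49*(-1/2)) = -12*(5/7 - 49/2) = -12*(-333/14) = 1998/7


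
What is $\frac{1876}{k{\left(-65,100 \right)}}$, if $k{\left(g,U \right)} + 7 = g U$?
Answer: $- \frac{1876}{6507} \approx -0.2883$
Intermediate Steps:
$k{\left(g,U \right)} = -7 + U g$ ($k{\left(g,U \right)} = -7 + g U = -7 + U g$)
$\frac{1876}{k{\left(-65,100 \right)}} = \frac{1876}{-7 + 100 \left(-65\right)} = \frac{1876}{-7 - 6500} = \frac{1876}{-6507} = 1876 \left(- \frac{1}{6507}\right) = - \frac{1876}{6507}$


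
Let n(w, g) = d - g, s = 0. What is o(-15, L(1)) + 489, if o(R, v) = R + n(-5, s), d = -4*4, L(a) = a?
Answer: 458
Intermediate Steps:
d = -16
n(w, g) = -16 - g
o(R, v) = -16 + R (o(R, v) = R + (-16 - 1*0) = R + (-16 + 0) = R - 16 = -16 + R)
o(-15, L(1)) + 489 = (-16 - 15) + 489 = -31 + 489 = 458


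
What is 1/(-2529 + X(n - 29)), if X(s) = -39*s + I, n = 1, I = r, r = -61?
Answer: -1/1498 ≈ -0.00066756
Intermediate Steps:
I = -61
X(s) = -61 - 39*s (X(s) = -39*s - 61 = -61 - 39*s)
1/(-2529 + X(n - 29)) = 1/(-2529 + (-61 - 39*(1 - 29))) = 1/(-2529 + (-61 - 39*(-28))) = 1/(-2529 + (-61 + 1092)) = 1/(-2529 + 1031) = 1/(-1498) = -1/1498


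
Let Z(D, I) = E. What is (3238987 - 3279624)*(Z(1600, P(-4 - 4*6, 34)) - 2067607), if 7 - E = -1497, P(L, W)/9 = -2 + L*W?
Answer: 83960227611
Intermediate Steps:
P(L, W) = -18 + 9*L*W (P(L, W) = 9*(-2 + L*W) = -18 + 9*L*W)
E = 1504 (E = 7 - 1*(-1497) = 7 + 1497 = 1504)
Z(D, I) = 1504
(3238987 - 3279624)*(Z(1600, P(-4 - 4*6, 34)) - 2067607) = (3238987 - 3279624)*(1504 - 2067607) = -40637*(-2066103) = 83960227611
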